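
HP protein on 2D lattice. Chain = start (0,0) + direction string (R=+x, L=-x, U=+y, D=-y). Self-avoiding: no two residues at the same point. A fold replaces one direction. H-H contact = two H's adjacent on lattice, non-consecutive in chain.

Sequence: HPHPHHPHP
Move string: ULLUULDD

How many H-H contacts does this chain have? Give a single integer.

Positions: [(0, 0), (0, 1), (-1, 1), (-2, 1), (-2, 2), (-2, 3), (-3, 3), (-3, 2), (-3, 1)]
H-H contact: residue 4 @(-2,2) - residue 7 @(-3, 2)

Answer: 1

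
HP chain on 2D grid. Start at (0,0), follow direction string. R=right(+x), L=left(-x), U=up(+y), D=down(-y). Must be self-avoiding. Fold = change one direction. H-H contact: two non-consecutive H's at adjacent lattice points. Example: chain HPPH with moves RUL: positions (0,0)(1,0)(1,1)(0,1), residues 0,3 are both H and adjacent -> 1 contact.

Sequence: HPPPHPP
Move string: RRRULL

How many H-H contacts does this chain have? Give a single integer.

Positions: [(0, 0), (1, 0), (2, 0), (3, 0), (3, 1), (2, 1), (1, 1)]
No H-H contacts found.

Answer: 0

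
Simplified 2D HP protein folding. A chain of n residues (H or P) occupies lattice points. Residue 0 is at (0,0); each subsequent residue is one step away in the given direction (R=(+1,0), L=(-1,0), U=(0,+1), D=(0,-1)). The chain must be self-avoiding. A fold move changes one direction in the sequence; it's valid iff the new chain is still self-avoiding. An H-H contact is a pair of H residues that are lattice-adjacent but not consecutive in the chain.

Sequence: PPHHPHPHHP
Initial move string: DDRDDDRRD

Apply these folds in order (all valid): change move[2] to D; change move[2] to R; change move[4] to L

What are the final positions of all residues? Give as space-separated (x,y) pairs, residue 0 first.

Answer: (0,0) (0,-1) (0,-2) (1,-2) (1,-3) (0,-3) (0,-4) (1,-4) (2,-4) (2,-5)

Derivation:
Initial moves: DDRDDDRRD
Fold: move[2]->D => DDDDDDRRD (positions: [(0, 0), (0, -1), (0, -2), (0, -3), (0, -4), (0, -5), (0, -6), (1, -6), (2, -6), (2, -7)])
Fold: move[2]->R => DDRDDDRRD (positions: [(0, 0), (0, -1), (0, -2), (1, -2), (1, -3), (1, -4), (1, -5), (2, -5), (3, -5), (3, -6)])
Fold: move[4]->L => DDRDLDRRD (positions: [(0, 0), (0, -1), (0, -2), (1, -2), (1, -3), (0, -3), (0, -4), (1, -4), (2, -4), (2, -5)])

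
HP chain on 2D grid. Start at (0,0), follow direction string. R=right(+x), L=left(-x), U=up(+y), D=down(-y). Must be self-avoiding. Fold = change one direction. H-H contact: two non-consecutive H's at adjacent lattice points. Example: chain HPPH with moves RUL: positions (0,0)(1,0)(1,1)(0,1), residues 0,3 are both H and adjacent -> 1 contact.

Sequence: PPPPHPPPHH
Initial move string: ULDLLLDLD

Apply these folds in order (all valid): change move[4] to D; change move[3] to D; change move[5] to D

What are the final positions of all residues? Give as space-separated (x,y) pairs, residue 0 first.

Initial moves: ULDLLLDLD
Fold: move[4]->D => ULDLDLDLD (positions: [(0, 0), (0, 1), (-1, 1), (-1, 0), (-2, 0), (-2, -1), (-3, -1), (-3, -2), (-4, -2), (-4, -3)])
Fold: move[3]->D => ULDDDLDLD (positions: [(0, 0), (0, 1), (-1, 1), (-1, 0), (-1, -1), (-1, -2), (-2, -2), (-2, -3), (-3, -3), (-3, -4)])
Fold: move[5]->D => ULDDDDDLD (positions: [(0, 0), (0, 1), (-1, 1), (-1, 0), (-1, -1), (-1, -2), (-1, -3), (-1, -4), (-2, -4), (-2, -5)])

Answer: (0,0) (0,1) (-1,1) (-1,0) (-1,-1) (-1,-2) (-1,-3) (-1,-4) (-2,-4) (-2,-5)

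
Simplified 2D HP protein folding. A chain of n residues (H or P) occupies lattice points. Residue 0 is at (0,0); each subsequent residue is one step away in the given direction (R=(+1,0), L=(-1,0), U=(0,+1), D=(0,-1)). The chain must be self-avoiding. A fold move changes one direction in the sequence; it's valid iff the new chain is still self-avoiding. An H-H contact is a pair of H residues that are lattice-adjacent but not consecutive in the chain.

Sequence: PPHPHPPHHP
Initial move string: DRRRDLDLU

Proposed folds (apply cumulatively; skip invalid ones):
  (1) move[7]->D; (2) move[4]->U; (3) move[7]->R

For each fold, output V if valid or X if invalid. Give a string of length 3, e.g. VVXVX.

Initial: DRRRDLDLU -> [(0, 0), (0, -1), (1, -1), (2, -1), (3, -1), (3, -2), (2, -2), (2, -3), (1, -3), (1, -2)]
Fold 1: move[7]->D => DRRRDLDDU INVALID (collision), skipped
Fold 2: move[4]->U => DRRRULDLU INVALID (collision), skipped
Fold 3: move[7]->R => DRRRDLDRU INVALID (collision), skipped

Answer: XXX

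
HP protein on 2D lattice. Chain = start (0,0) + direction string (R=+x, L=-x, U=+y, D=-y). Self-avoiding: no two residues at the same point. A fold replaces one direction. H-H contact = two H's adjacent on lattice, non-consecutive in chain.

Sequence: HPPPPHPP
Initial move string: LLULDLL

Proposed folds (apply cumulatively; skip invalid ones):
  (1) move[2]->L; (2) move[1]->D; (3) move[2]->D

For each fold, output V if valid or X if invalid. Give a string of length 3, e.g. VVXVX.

Initial: LLULDLL -> [(0, 0), (-1, 0), (-2, 0), (-2, 1), (-3, 1), (-3, 0), (-4, 0), (-5, 0)]
Fold 1: move[2]->L => LLLLDLL VALID
Fold 2: move[1]->D => LDLLDLL VALID
Fold 3: move[2]->D => LDDLDLL VALID

Answer: VVV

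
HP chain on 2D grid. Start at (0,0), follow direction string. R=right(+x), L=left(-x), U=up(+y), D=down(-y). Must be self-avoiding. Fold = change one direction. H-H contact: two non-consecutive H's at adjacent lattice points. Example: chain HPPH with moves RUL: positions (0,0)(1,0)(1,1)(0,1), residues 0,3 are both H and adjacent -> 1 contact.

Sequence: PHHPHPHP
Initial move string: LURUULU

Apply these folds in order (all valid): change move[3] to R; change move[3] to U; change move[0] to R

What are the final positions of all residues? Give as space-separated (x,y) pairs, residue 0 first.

Initial moves: LURUULU
Fold: move[3]->R => LURRULU (positions: [(0, 0), (-1, 0), (-1, 1), (0, 1), (1, 1), (1, 2), (0, 2), (0, 3)])
Fold: move[3]->U => LURUULU (positions: [(0, 0), (-1, 0), (-1, 1), (0, 1), (0, 2), (0, 3), (-1, 3), (-1, 4)])
Fold: move[0]->R => RURUULU (positions: [(0, 0), (1, 0), (1, 1), (2, 1), (2, 2), (2, 3), (1, 3), (1, 4)])

Answer: (0,0) (1,0) (1,1) (2,1) (2,2) (2,3) (1,3) (1,4)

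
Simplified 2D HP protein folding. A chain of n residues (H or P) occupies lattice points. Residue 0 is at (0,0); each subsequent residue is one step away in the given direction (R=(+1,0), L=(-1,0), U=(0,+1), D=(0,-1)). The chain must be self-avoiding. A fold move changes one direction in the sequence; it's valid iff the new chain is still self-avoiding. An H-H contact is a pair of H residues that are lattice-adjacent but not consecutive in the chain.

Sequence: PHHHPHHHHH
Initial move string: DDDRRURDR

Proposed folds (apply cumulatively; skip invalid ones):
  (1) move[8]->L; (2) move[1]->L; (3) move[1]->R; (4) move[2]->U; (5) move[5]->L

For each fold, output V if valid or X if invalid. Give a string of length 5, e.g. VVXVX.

Initial: DDDRRURDR -> [(0, 0), (0, -1), (0, -2), (0, -3), (1, -3), (2, -3), (2, -2), (3, -2), (3, -3), (4, -3)]
Fold 1: move[8]->L => DDDRRURDL INVALID (collision), skipped
Fold 2: move[1]->L => DLDRRURDR VALID
Fold 3: move[1]->R => DRDRRURDR VALID
Fold 4: move[2]->U => DRURRURDR VALID
Fold 5: move[5]->L => DRURRLRDR INVALID (collision), skipped

Answer: XVVVX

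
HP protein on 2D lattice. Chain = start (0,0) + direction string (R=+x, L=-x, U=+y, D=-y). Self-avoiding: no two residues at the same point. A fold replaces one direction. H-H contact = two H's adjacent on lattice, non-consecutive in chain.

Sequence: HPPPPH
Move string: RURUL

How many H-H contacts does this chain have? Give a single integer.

Positions: [(0, 0), (1, 0), (1, 1), (2, 1), (2, 2), (1, 2)]
No H-H contacts found.

Answer: 0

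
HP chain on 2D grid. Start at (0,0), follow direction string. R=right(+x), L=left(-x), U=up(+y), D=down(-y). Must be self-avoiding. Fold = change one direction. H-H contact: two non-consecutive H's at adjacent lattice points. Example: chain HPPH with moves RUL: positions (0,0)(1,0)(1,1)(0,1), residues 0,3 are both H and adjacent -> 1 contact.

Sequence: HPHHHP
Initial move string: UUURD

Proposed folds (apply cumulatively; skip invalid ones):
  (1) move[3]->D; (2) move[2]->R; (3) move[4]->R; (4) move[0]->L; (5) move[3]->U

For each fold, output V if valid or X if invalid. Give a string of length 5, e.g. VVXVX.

Answer: XVVVV

Derivation:
Initial: UUURD -> [(0, 0), (0, 1), (0, 2), (0, 3), (1, 3), (1, 2)]
Fold 1: move[3]->D => UUUDD INVALID (collision), skipped
Fold 2: move[2]->R => UURRD VALID
Fold 3: move[4]->R => UURRR VALID
Fold 4: move[0]->L => LURRR VALID
Fold 5: move[3]->U => LURUR VALID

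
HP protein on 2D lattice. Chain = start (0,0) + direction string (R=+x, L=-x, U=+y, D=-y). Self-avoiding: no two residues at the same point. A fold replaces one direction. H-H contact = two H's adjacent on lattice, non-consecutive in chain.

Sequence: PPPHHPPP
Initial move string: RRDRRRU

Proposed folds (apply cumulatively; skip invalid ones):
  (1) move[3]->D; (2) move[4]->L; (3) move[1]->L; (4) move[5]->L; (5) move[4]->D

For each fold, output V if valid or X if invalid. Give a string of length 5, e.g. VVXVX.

Initial: RRDRRRU -> [(0, 0), (1, 0), (2, 0), (2, -1), (3, -1), (4, -1), (5, -1), (5, 0)]
Fold 1: move[3]->D => RRDDRRU VALID
Fold 2: move[4]->L => RRDDLRU INVALID (collision), skipped
Fold 3: move[1]->L => RLDDRRU INVALID (collision), skipped
Fold 4: move[5]->L => RRDDRLU INVALID (collision), skipped
Fold 5: move[4]->D => RRDDDRU VALID

Answer: VXXXV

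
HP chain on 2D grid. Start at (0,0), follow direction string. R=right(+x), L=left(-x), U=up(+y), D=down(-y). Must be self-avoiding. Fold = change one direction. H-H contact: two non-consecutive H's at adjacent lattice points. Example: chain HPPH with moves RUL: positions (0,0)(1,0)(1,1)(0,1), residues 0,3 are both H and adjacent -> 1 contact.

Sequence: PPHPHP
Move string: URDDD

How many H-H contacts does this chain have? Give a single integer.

Answer: 0

Derivation:
Positions: [(0, 0), (0, 1), (1, 1), (1, 0), (1, -1), (1, -2)]
No H-H contacts found.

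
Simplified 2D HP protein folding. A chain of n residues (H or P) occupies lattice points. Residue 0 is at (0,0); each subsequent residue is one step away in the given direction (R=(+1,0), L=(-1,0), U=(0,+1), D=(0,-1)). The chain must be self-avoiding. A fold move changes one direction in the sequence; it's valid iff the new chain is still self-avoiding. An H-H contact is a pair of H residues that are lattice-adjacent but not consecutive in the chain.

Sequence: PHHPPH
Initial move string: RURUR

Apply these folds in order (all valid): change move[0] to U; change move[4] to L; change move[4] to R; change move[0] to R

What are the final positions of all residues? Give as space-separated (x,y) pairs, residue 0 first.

Initial moves: RURUR
Fold: move[0]->U => UURUR (positions: [(0, 0), (0, 1), (0, 2), (1, 2), (1, 3), (2, 3)])
Fold: move[4]->L => UURUL (positions: [(0, 0), (0, 1), (0, 2), (1, 2), (1, 3), (0, 3)])
Fold: move[4]->R => UURUR (positions: [(0, 0), (0, 1), (0, 2), (1, 2), (1, 3), (2, 3)])
Fold: move[0]->R => RURUR (positions: [(0, 0), (1, 0), (1, 1), (2, 1), (2, 2), (3, 2)])

Answer: (0,0) (1,0) (1,1) (2,1) (2,2) (3,2)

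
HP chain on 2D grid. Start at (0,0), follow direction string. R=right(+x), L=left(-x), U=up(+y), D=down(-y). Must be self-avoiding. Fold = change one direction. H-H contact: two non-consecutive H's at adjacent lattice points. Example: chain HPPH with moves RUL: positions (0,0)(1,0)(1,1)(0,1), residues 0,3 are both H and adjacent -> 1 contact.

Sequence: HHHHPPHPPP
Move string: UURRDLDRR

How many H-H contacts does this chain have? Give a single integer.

Answer: 2

Derivation:
Positions: [(0, 0), (0, 1), (0, 2), (1, 2), (2, 2), (2, 1), (1, 1), (1, 0), (2, 0), (3, 0)]
H-H contact: residue 1 @(0,1) - residue 6 @(1, 1)
H-H contact: residue 3 @(1,2) - residue 6 @(1, 1)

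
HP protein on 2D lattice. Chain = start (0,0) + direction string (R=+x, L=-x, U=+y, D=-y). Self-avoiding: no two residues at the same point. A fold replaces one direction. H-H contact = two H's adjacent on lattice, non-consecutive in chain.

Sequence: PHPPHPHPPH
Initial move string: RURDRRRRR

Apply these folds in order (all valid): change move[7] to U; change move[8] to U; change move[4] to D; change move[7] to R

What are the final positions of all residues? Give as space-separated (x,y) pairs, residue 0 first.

Initial moves: RURDRRRRR
Fold: move[7]->U => RURDRRRUR (positions: [(0, 0), (1, 0), (1, 1), (2, 1), (2, 0), (3, 0), (4, 0), (5, 0), (5, 1), (6, 1)])
Fold: move[8]->U => RURDRRRUU (positions: [(0, 0), (1, 0), (1, 1), (2, 1), (2, 0), (3, 0), (4, 0), (5, 0), (5, 1), (5, 2)])
Fold: move[4]->D => RURDDRRUU (positions: [(0, 0), (1, 0), (1, 1), (2, 1), (2, 0), (2, -1), (3, -1), (4, -1), (4, 0), (4, 1)])
Fold: move[7]->R => RURDDRRRU (positions: [(0, 0), (1, 0), (1, 1), (2, 1), (2, 0), (2, -1), (3, -1), (4, -1), (5, -1), (5, 0)])

Answer: (0,0) (1,0) (1,1) (2,1) (2,0) (2,-1) (3,-1) (4,-1) (5,-1) (5,0)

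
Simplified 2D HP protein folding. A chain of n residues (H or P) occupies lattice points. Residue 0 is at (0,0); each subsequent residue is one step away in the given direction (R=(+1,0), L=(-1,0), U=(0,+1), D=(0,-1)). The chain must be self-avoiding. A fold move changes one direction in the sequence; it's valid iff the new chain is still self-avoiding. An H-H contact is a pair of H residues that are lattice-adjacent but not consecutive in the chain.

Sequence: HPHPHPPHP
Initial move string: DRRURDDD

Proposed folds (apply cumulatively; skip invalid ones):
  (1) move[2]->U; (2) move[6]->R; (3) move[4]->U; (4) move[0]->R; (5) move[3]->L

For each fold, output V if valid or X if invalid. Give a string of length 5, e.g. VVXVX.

Answer: VVXVX

Derivation:
Initial: DRRURDDD -> [(0, 0), (0, -1), (1, -1), (2, -1), (2, 0), (3, 0), (3, -1), (3, -2), (3, -3)]
Fold 1: move[2]->U => DRUURDDD VALID
Fold 2: move[6]->R => DRUURDRD VALID
Fold 3: move[4]->U => DRUUUDRD INVALID (collision), skipped
Fold 4: move[0]->R => RRUURDRD VALID
Fold 5: move[3]->L => RRULRDRD INVALID (collision), skipped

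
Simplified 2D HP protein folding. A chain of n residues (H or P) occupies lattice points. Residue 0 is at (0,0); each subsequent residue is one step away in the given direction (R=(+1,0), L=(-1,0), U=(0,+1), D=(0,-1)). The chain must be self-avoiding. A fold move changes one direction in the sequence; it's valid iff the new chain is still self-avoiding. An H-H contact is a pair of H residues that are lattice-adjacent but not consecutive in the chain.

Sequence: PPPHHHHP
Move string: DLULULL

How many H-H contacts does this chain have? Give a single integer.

Answer: 0

Derivation:
Positions: [(0, 0), (0, -1), (-1, -1), (-1, 0), (-2, 0), (-2, 1), (-3, 1), (-4, 1)]
No H-H contacts found.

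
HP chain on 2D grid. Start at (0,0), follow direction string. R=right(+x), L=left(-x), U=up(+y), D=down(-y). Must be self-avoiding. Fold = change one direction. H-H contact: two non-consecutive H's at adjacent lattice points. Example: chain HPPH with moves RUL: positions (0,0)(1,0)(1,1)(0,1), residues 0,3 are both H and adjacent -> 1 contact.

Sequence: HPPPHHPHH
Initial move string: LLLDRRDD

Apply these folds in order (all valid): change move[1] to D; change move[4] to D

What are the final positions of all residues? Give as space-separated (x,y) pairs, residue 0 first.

Answer: (0,0) (-1,0) (-1,-1) (-2,-1) (-2,-2) (-2,-3) (-1,-3) (-1,-4) (-1,-5)

Derivation:
Initial moves: LLLDRRDD
Fold: move[1]->D => LDLDRRDD (positions: [(0, 0), (-1, 0), (-1, -1), (-2, -1), (-2, -2), (-1, -2), (0, -2), (0, -3), (0, -4)])
Fold: move[4]->D => LDLDDRDD (positions: [(0, 0), (-1, 0), (-1, -1), (-2, -1), (-2, -2), (-2, -3), (-1, -3), (-1, -4), (-1, -5)])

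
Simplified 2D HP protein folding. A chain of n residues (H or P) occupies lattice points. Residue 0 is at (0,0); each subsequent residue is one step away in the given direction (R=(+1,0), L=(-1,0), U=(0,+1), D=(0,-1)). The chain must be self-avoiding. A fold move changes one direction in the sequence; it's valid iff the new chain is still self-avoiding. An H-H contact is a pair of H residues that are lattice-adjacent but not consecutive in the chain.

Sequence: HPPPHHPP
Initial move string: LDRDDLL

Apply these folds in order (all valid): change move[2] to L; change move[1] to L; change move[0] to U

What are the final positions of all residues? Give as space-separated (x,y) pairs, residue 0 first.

Answer: (0,0) (0,1) (-1,1) (-2,1) (-2,0) (-2,-1) (-3,-1) (-4,-1)

Derivation:
Initial moves: LDRDDLL
Fold: move[2]->L => LDLDDLL (positions: [(0, 0), (-1, 0), (-1, -1), (-2, -1), (-2, -2), (-2, -3), (-3, -3), (-4, -3)])
Fold: move[1]->L => LLLDDLL (positions: [(0, 0), (-1, 0), (-2, 0), (-3, 0), (-3, -1), (-3, -2), (-4, -2), (-5, -2)])
Fold: move[0]->U => ULLDDLL (positions: [(0, 0), (0, 1), (-1, 1), (-2, 1), (-2, 0), (-2, -1), (-3, -1), (-4, -1)])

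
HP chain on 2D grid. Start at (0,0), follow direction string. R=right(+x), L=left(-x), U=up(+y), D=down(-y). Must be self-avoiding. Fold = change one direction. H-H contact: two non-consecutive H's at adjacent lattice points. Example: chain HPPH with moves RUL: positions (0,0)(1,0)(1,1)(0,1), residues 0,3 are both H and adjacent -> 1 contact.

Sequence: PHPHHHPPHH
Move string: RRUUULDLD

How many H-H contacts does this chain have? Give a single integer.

Answer: 0

Derivation:
Positions: [(0, 0), (1, 0), (2, 0), (2, 1), (2, 2), (2, 3), (1, 3), (1, 2), (0, 2), (0, 1)]
No H-H contacts found.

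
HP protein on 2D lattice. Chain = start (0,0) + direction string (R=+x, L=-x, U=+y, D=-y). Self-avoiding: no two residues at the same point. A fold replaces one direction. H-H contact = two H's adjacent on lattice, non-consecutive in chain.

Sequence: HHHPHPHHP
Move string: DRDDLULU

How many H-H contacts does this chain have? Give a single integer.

Positions: [(0, 0), (0, -1), (1, -1), (1, -2), (1, -3), (0, -3), (0, -2), (-1, -2), (-1, -1)]
H-H contact: residue 1 @(0,-1) - residue 6 @(0, -2)

Answer: 1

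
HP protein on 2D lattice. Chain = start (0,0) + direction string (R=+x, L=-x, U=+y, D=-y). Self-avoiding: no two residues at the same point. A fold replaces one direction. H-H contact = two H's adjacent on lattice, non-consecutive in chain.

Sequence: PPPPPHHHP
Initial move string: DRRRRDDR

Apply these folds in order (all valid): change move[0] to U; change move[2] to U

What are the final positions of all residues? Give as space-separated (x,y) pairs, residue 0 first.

Answer: (0,0) (0,1) (1,1) (1,2) (2,2) (3,2) (3,1) (3,0) (4,0)

Derivation:
Initial moves: DRRRRDDR
Fold: move[0]->U => URRRRDDR (positions: [(0, 0), (0, 1), (1, 1), (2, 1), (3, 1), (4, 1), (4, 0), (4, -1), (5, -1)])
Fold: move[2]->U => URURRDDR (positions: [(0, 0), (0, 1), (1, 1), (1, 2), (2, 2), (3, 2), (3, 1), (3, 0), (4, 0)])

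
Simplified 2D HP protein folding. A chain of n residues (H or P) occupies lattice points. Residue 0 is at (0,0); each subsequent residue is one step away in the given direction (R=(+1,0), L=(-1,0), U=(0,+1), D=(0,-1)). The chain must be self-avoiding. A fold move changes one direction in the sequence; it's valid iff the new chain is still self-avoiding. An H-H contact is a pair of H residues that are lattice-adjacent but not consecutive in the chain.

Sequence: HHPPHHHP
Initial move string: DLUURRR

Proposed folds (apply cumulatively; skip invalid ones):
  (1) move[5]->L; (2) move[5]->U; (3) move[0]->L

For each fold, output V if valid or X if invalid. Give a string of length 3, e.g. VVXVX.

Answer: XVV

Derivation:
Initial: DLUURRR -> [(0, 0), (0, -1), (-1, -1), (-1, 0), (-1, 1), (0, 1), (1, 1), (2, 1)]
Fold 1: move[5]->L => DLUURLR INVALID (collision), skipped
Fold 2: move[5]->U => DLUURUR VALID
Fold 3: move[0]->L => LLUURUR VALID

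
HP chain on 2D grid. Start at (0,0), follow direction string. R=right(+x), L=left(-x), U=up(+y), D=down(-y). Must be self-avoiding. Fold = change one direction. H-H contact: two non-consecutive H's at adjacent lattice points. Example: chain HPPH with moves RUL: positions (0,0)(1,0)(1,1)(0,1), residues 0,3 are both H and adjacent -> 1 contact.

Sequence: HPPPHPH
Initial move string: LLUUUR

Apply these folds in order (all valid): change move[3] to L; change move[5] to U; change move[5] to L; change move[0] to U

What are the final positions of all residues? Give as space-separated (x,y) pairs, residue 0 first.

Answer: (0,0) (0,1) (-1,1) (-1,2) (-2,2) (-2,3) (-3,3)

Derivation:
Initial moves: LLUUUR
Fold: move[3]->L => LLULUR (positions: [(0, 0), (-1, 0), (-2, 0), (-2, 1), (-3, 1), (-3, 2), (-2, 2)])
Fold: move[5]->U => LLULUU (positions: [(0, 0), (-1, 0), (-2, 0), (-2, 1), (-3, 1), (-3, 2), (-3, 3)])
Fold: move[5]->L => LLULUL (positions: [(0, 0), (-1, 0), (-2, 0), (-2, 1), (-3, 1), (-3, 2), (-4, 2)])
Fold: move[0]->U => ULULUL (positions: [(0, 0), (0, 1), (-1, 1), (-1, 2), (-2, 2), (-2, 3), (-3, 3)])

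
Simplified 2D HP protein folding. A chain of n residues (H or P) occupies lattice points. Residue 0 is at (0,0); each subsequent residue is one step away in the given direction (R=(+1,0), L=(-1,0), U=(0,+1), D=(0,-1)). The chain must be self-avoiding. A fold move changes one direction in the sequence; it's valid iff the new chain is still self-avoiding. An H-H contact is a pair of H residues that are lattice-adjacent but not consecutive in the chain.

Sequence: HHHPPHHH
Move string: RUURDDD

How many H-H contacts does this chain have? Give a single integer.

Positions: [(0, 0), (1, 0), (1, 1), (1, 2), (2, 2), (2, 1), (2, 0), (2, -1)]
H-H contact: residue 1 @(1,0) - residue 6 @(2, 0)
H-H contact: residue 2 @(1,1) - residue 5 @(2, 1)

Answer: 2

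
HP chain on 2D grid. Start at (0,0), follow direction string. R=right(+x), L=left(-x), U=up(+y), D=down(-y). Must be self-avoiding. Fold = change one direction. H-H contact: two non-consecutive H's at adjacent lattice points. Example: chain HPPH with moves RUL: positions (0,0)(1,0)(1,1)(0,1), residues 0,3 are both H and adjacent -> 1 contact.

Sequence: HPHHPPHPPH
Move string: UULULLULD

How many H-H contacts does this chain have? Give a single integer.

Answer: 1

Derivation:
Positions: [(0, 0), (0, 1), (0, 2), (-1, 2), (-1, 3), (-2, 3), (-3, 3), (-3, 4), (-4, 4), (-4, 3)]
H-H contact: residue 6 @(-3,3) - residue 9 @(-4, 3)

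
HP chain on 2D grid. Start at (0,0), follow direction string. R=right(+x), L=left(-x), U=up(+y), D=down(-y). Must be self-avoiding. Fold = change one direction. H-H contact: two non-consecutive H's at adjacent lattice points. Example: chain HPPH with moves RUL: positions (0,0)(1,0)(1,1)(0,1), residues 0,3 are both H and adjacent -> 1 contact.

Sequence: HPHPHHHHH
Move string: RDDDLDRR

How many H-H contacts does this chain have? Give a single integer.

Positions: [(0, 0), (1, 0), (1, -1), (1, -2), (1, -3), (0, -3), (0, -4), (1, -4), (2, -4)]
H-H contact: residue 4 @(1,-3) - residue 7 @(1, -4)

Answer: 1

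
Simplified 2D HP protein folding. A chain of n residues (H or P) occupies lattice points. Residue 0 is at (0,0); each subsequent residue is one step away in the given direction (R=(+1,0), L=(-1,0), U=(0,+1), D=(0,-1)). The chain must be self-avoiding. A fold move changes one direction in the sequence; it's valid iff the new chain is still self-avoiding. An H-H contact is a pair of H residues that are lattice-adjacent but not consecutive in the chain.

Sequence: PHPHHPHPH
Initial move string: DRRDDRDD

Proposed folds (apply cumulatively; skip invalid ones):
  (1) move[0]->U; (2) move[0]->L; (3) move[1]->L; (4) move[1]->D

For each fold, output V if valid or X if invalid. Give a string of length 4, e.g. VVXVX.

Answer: VXXX

Derivation:
Initial: DRRDDRDD -> [(0, 0), (0, -1), (1, -1), (2, -1), (2, -2), (2, -3), (3, -3), (3, -4), (3, -5)]
Fold 1: move[0]->U => URRDDRDD VALID
Fold 2: move[0]->L => LRRDDRDD INVALID (collision), skipped
Fold 3: move[1]->L => ULRDDRDD INVALID (collision), skipped
Fold 4: move[1]->D => UDRDDRDD INVALID (collision), skipped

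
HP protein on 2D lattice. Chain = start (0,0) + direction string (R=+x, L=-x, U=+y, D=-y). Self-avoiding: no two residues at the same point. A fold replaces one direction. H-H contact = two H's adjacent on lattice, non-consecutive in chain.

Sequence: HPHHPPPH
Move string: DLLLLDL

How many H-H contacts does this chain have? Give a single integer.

Positions: [(0, 0), (0, -1), (-1, -1), (-2, -1), (-3, -1), (-4, -1), (-4, -2), (-5, -2)]
No H-H contacts found.

Answer: 0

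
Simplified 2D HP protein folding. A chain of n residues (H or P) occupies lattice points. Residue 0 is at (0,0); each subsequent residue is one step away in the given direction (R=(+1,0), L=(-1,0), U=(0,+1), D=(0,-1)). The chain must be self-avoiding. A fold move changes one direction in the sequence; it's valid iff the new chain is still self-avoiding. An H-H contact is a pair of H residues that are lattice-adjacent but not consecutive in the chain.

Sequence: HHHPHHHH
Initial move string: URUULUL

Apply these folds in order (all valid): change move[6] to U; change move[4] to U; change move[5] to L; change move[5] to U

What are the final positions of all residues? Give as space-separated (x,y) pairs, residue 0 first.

Answer: (0,0) (0,1) (1,1) (1,2) (1,3) (1,4) (1,5) (1,6)

Derivation:
Initial moves: URUULUL
Fold: move[6]->U => URUULUU (positions: [(0, 0), (0, 1), (1, 1), (1, 2), (1, 3), (0, 3), (0, 4), (0, 5)])
Fold: move[4]->U => URUUUUU (positions: [(0, 0), (0, 1), (1, 1), (1, 2), (1, 3), (1, 4), (1, 5), (1, 6)])
Fold: move[5]->L => URUUULU (positions: [(0, 0), (0, 1), (1, 1), (1, 2), (1, 3), (1, 4), (0, 4), (0, 5)])
Fold: move[5]->U => URUUUUU (positions: [(0, 0), (0, 1), (1, 1), (1, 2), (1, 3), (1, 4), (1, 5), (1, 6)])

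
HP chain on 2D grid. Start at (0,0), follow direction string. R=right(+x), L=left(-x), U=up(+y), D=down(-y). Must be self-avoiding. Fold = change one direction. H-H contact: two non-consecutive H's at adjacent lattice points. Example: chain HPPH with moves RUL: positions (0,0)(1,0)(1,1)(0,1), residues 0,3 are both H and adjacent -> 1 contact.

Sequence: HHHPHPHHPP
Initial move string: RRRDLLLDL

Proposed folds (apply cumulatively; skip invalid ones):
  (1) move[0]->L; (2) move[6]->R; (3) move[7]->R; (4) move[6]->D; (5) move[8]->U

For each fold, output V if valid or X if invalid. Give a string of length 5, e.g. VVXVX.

Answer: XXXVX

Derivation:
Initial: RRRDLLLDL -> [(0, 0), (1, 0), (2, 0), (3, 0), (3, -1), (2, -1), (1, -1), (0, -1), (0, -2), (-1, -2)]
Fold 1: move[0]->L => LRRDLLLDL INVALID (collision), skipped
Fold 2: move[6]->R => RRRDLLRDL INVALID (collision), skipped
Fold 3: move[7]->R => RRRDLLLRL INVALID (collision), skipped
Fold 4: move[6]->D => RRRDLLDDL VALID
Fold 5: move[8]->U => RRRDLLDDU INVALID (collision), skipped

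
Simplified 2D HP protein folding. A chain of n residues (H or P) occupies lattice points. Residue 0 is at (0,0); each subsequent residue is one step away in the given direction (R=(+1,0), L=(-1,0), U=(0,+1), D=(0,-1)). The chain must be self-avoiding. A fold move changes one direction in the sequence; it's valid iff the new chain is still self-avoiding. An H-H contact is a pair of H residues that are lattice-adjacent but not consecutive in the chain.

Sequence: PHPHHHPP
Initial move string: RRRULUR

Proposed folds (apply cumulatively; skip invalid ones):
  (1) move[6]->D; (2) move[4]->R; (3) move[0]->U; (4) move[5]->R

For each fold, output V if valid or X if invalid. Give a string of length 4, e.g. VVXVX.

Initial: RRRULUR -> [(0, 0), (1, 0), (2, 0), (3, 0), (3, 1), (2, 1), (2, 2), (3, 2)]
Fold 1: move[6]->D => RRRULUD INVALID (collision), skipped
Fold 2: move[4]->R => RRRURUR VALID
Fold 3: move[0]->U => URRURUR VALID
Fold 4: move[5]->R => URRURRR VALID

Answer: XVVV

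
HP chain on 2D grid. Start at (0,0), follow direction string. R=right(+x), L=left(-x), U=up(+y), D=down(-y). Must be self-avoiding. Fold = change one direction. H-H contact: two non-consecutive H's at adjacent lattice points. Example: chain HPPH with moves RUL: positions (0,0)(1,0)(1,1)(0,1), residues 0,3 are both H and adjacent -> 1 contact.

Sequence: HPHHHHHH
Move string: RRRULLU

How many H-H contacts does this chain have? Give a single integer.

Positions: [(0, 0), (1, 0), (2, 0), (3, 0), (3, 1), (2, 1), (1, 1), (1, 2)]
H-H contact: residue 2 @(2,0) - residue 5 @(2, 1)

Answer: 1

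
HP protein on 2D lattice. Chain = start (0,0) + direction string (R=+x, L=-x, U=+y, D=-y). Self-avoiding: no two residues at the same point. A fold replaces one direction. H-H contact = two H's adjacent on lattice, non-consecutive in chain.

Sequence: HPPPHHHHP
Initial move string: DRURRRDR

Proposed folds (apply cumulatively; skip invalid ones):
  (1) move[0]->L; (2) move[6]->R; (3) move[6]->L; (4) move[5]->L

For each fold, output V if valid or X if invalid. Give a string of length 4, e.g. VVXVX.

Answer: XVXX

Derivation:
Initial: DRURRRDR -> [(0, 0), (0, -1), (1, -1), (1, 0), (2, 0), (3, 0), (4, 0), (4, -1), (5, -1)]
Fold 1: move[0]->L => LRURRRDR INVALID (collision), skipped
Fold 2: move[6]->R => DRURRRRR VALID
Fold 3: move[6]->L => DRURRRLR INVALID (collision), skipped
Fold 4: move[5]->L => DRURRLRR INVALID (collision), skipped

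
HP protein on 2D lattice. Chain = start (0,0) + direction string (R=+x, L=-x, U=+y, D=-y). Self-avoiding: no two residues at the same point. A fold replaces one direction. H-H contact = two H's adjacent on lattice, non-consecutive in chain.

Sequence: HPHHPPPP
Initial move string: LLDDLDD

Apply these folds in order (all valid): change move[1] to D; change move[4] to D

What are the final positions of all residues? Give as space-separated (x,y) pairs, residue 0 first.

Answer: (0,0) (-1,0) (-1,-1) (-1,-2) (-1,-3) (-1,-4) (-1,-5) (-1,-6)

Derivation:
Initial moves: LLDDLDD
Fold: move[1]->D => LDDDLDD (positions: [(0, 0), (-1, 0), (-1, -1), (-1, -2), (-1, -3), (-2, -3), (-2, -4), (-2, -5)])
Fold: move[4]->D => LDDDDDD (positions: [(0, 0), (-1, 0), (-1, -1), (-1, -2), (-1, -3), (-1, -4), (-1, -5), (-1, -6)])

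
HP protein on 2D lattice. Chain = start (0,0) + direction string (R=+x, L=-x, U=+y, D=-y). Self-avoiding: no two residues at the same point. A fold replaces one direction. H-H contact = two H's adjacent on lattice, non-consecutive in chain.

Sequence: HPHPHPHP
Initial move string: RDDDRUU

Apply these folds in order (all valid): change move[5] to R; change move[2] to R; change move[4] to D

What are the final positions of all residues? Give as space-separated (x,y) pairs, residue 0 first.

Initial moves: RDDDRUU
Fold: move[5]->R => RDDDRRU (positions: [(0, 0), (1, 0), (1, -1), (1, -2), (1, -3), (2, -3), (3, -3), (3, -2)])
Fold: move[2]->R => RDRDRRU (positions: [(0, 0), (1, 0), (1, -1), (2, -1), (2, -2), (3, -2), (4, -2), (4, -1)])
Fold: move[4]->D => RDRDDRU (positions: [(0, 0), (1, 0), (1, -1), (2, -1), (2, -2), (2, -3), (3, -3), (3, -2)])

Answer: (0,0) (1,0) (1,-1) (2,-1) (2,-2) (2,-3) (3,-3) (3,-2)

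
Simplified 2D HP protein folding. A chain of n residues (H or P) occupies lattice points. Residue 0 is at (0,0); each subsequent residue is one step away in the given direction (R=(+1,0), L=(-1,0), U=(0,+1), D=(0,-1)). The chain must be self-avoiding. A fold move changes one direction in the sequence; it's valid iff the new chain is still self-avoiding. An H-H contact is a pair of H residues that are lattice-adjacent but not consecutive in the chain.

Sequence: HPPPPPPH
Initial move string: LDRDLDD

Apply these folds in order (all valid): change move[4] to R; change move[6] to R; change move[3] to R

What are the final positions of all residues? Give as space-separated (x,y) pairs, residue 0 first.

Initial moves: LDRDLDD
Fold: move[4]->R => LDRDRDD (positions: [(0, 0), (-1, 0), (-1, -1), (0, -1), (0, -2), (1, -2), (1, -3), (1, -4)])
Fold: move[6]->R => LDRDRDR (positions: [(0, 0), (-1, 0), (-1, -1), (0, -1), (0, -2), (1, -2), (1, -3), (2, -3)])
Fold: move[3]->R => LDRRRDR (positions: [(0, 0), (-1, 0), (-1, -1), (0, -1), (1, -1), (2, -1), (2, -2), (3, -2)])

Answer: (0,0) (-1,0) (-1,-1) (0,-1) (1,-1) (2,-1) (2,-2) (3,-2)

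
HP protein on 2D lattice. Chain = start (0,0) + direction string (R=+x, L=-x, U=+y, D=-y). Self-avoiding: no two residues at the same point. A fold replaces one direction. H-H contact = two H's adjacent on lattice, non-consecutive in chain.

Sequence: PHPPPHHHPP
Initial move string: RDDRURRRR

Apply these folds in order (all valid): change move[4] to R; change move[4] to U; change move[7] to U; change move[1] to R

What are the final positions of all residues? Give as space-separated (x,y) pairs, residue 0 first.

Initial moves: RDDRURRRR
Fold: move[4]->R => RDDRRRRRR (positions: [(0, 0), (1, 0), (1, -1), (1, -2), (2, -2), (3, -2), (4, -2), (5, -2), (6, -2), (7, -2)])
Fold: move[4]->U => RDDRURRRR (positions: [(0, 0), (1, 0), (1, -1), (1, -2), (2, -2), (2, -1), (3, -1), (4, -1), (5, -1), (6, -1)])
Fold: move[7]->U => RDDRURRUR (positions: [(0, 0), (1, 0), (1, -1), (1, -2), (2, -2), (2, -1), (3, -1), (4, -1), (4, 0), (5, 0)])
Fold: move[1]->R => RRDRURRUR (positions: [(0, 0), (1, 0), (2, 0), (2, -1), (3, -1), (3, 0), (4, 0), (5, 0), (5, 1), (6, 1)])

Answer: (0,0) (1,0) (2,0) (2,-1) (3,-1) (3,0) (4,0) (5,0) (5,1) (6,1)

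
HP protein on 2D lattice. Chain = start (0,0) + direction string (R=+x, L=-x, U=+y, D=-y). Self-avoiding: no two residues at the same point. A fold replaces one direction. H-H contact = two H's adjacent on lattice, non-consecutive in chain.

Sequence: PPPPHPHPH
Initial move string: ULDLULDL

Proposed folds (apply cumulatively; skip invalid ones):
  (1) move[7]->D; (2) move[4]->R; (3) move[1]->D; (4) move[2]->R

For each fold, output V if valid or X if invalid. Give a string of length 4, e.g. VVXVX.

Answer: VXXX

Derivation:
Initial: ULDLULDL -> [(0, 0), (0, 1), (-1, 1), (-1, 0), (-2, 0), (-2, 1), (-3, 1), (-3, 0), (-4, 0)]
Fold 1: move[7]->D => ULDLULDD VALID
Fold 2: move[4]->R => ULDLRLDD INVALID (collision), skipped
Fold 3: move[1]->D => UDDLULDD INVALID (collision), skipped
Fold 4: move[2]->R => ULRLULDD INVALID (collision), skipped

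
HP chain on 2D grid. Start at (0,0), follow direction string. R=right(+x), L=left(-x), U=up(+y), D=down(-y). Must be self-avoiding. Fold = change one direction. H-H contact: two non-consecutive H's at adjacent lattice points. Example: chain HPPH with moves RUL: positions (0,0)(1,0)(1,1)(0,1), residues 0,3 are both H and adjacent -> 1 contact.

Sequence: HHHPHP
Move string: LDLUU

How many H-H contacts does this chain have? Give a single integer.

Answer: 1

Derivation:
Positions: [(0, 0), (-1, 0), (-1, -1), (-2, -1), (-2, 0), (-2, 1)]
H-H contact: residue 1 @(-1,0) - residue 4 @(-2, 0)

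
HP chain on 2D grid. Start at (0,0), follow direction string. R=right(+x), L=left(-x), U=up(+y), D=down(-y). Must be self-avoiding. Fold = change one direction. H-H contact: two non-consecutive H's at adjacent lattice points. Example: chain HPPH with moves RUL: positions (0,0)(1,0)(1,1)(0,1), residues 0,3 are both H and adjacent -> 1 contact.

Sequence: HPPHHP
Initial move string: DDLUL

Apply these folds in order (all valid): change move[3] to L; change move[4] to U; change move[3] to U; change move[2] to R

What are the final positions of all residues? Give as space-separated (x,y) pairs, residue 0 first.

Initial moves: DDLUL
Fold: move[3]->L => DDLLL (positions: [(0, 0), (0, -1), (0, -2), (-1, -2), (-2, -2), (-3, -2)])
Fold: move[4]->U => DDLLU (positions: [(0, 0), (0, -1), (0, -2), (-1, -2), (-2, -2), (-2, -1)])
Fold: move[3]->U => DDLUU (positions: [(0, 0), (0, -1), (0, -2), (-1, -2), (-1, -1), (-1, 0)])
Fold: move[2]->R => DDRUU (positions: [(0, 0), (0, -1), (0, -2), (1, -2), (1, -1), (1, 0)])

Answer: (0,0) (0,-1) (0,-2) (1,-2) (1,-1) (1,0)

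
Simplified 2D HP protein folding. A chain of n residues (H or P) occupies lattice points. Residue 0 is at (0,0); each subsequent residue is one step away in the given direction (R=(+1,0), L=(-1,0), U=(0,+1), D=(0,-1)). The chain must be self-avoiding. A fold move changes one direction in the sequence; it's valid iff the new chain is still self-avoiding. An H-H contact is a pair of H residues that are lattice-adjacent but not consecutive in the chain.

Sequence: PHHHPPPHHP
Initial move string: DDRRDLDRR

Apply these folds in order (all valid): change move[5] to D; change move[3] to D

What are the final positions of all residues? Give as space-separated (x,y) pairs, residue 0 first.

Initial moves: DDRRDLDRR
Fold: move[5]->D => DDRRDDDRR (positions: [(0, 0), (0, -1), (0, -2), (1, -2), (2, -2), (2, -3), (2, -4), (2, -5), (3, -5), (4, -5)])
Fold: move[3]->D => DDRDDDDRR (positions: [(0, 0), (0, -1), (0, -2), (1, -2), (1, -3), (1, -4), (1, -5), (1, -6), (2, -6), (3, -6)])

Answer: (0,0) (0,-1) (0,-2) (1,-2) (1,-3) (1,-4) (1,-5) (1,-6) (2,-6) (3,-6)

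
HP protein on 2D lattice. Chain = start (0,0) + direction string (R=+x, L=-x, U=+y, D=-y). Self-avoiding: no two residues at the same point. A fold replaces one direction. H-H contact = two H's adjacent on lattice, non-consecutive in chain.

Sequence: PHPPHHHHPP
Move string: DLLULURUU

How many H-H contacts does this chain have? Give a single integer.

Answer: 1

Derivation:
Positions: [(0, 0), (0, -1), (-1, -1), (-2, -1), (-2, 0), (-3, 0), (-3, 1), (-2, 1), (-2, 2), (-2, 3)]
H-H contact: residue 4 @(-2,0) - residue 7 @(-2, 1)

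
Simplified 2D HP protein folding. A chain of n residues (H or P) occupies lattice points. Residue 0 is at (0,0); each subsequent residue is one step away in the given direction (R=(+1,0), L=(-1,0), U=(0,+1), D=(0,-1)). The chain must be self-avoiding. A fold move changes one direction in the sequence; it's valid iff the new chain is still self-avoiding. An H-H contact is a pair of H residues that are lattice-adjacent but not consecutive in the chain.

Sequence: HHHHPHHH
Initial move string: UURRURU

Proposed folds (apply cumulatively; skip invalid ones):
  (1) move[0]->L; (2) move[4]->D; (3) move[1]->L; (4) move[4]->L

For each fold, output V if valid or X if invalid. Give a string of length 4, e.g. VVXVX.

Answer: VVXX

Derivation:
Initial: UURRURU -> [(0, 0), (0, 1), (0, 2), (1, 2), (2, 2), (2, 3), (3, 3), (3, 4)]
Fold 1: move[0]->L => LURRURU VALID
Fold 2: move[4]->D => LURRDRU VALID
Fold 3: move[1]->L => LLRRDRU INVALID (collision), skipped
Fold 4: move[4]->L => LURRLRU INVALID (collision), skipped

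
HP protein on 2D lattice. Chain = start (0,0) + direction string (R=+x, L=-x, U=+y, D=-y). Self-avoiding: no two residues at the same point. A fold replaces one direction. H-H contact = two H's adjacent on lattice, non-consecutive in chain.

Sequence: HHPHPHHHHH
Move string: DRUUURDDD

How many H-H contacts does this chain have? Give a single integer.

Answer: 2

Derivation:
Positions: [(0, 0), (0, -1), (1, -1), (1, 0), (1, 1), (1, 2), (2, 2), (2, 1), (2, 0), (2, -1)]
H-H contact: residue 0 @(0,0) - residue 3 @(1, 0)
H-H contact: residue 3 @(1,0) - residue 8 @(2, 0)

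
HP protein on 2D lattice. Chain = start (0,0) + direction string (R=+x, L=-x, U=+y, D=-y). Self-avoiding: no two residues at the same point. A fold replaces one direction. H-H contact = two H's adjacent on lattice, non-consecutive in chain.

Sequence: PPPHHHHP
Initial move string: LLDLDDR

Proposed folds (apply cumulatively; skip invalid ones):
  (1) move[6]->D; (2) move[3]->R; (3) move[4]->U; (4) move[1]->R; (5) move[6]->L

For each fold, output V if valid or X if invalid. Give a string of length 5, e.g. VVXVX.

Initial: LLDLDDR -> [(0, 0), (-1, 0), (-2, 0), (-2, -1), (-3, -1), (-3, -2), (-3, -3), (-2, -3)]
Fold 1: move[6]->D => LLDLDDD VALID
Fold 2: move[3]->R => LLDRDDD VALID
Fold 3: move[4]->U => LLDRUDD INVALID (collision), skipped
Fold 4: move[1]->R => LRDRDDD INVALID (collision), skipped
Fold 5: move[6]->L => LLDRDDL VALID

Answer: VVXXV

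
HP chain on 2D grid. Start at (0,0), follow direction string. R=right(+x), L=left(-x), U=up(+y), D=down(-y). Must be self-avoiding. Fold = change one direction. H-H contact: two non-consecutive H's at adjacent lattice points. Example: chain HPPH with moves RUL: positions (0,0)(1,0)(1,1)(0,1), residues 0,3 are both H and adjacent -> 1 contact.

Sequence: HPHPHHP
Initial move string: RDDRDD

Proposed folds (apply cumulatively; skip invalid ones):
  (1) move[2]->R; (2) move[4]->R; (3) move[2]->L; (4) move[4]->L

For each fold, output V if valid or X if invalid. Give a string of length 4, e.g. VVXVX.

Answer: VVXX

Derivation:
Initial: RDDRDD -> [(0, 0), (1, 0), (1, -1), (1, -2), (2, -2), (2, -3), (2, -4)]
Fold 1: move[2]->R => RDRRDD VALID
Fold 2: move[4]->R => RDRRRD VALID
Fold 3: move[2]->L => RDLRRD INVALID (collision), skipped
Fold 4: move[4]->L => RDRRLD INVALID (collision), skipped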